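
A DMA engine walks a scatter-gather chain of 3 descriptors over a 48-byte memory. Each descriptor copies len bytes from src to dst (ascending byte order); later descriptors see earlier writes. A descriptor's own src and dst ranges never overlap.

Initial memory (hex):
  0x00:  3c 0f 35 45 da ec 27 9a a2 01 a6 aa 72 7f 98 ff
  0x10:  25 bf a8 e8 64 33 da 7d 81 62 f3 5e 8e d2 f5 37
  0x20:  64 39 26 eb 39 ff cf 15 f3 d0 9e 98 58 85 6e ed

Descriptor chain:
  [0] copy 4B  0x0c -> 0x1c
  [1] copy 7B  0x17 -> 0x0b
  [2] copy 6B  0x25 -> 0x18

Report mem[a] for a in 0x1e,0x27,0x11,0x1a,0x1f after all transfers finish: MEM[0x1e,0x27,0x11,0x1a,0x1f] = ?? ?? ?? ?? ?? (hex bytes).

[0] 0x0c->0x1c len=4 : 72 7f 98 ff
[1] 0x17->0x0b len=7 : 7d 81 62 f3 5e 72 7f
[2] 0x25->0x18 len=6 : ff cf 15 f3 d0 9e
query mem[0x1e]=0x98, mem[0x27]=0x15, mem[0x11]=0x7f, mem[0x1a]=0x15, mem[0x1f]=0xff

MEM[0x1e,0x27,0x11,0x1a,0x1f] = 98 15 7f 15 ff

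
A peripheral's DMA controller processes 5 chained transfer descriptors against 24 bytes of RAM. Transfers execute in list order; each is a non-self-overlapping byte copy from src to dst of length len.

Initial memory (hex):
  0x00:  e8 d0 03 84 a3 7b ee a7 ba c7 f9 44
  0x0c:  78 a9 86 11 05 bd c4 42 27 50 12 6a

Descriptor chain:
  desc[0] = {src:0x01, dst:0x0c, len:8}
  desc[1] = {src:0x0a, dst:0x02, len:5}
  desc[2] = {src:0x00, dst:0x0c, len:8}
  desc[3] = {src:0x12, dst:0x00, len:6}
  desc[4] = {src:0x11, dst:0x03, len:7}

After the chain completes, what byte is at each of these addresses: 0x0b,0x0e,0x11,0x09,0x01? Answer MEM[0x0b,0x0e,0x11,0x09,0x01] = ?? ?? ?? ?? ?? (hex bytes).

MEM[0x0b,0x0e,0x11,0x09,0x01] = 44 f9 03 6a a7

[0] 0x01->0x0c len=8 : d0 03 84 a3 7b ee a7 ba
[1] 0x0a->0x02 len=5 : f9 44 d0 03 84
[2] 0x00->0x0c len=8 : e8 d0 f9 44 d0 03 84 a7
[3] 0x12->0x00 len=6 : 84 a7 27 50 12 6a
[4] 0x11->0x03 len=7 : 03 84 a7 27 50 12 6a
query mem[0x0b]=0x44, mem[0x0e]=0xf9, mem[0x11]=0x03, mem[0x09]=0x6a, mem[0x01]=0xa7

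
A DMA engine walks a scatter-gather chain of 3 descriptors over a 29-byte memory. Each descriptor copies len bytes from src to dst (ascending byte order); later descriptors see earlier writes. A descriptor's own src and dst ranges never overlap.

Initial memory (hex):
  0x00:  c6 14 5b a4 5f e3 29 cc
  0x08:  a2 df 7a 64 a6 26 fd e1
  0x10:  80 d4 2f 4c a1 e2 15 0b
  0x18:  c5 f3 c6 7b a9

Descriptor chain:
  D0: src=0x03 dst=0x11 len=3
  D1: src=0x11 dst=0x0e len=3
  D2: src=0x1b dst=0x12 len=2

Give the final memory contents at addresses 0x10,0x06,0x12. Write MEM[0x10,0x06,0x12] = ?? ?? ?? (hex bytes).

  after D0: wrote 3B at 0x11 = a45fe3
  after D1: wrote 3B at 0x0e = a45fe3
  after D2: wrote 2B at 0x12 = 7ba9
query mem[0x10]=0xe3, mem[0x06]=0x29, mem[0x12]=0x7b

MEM[0x10,0x06,0x12] = e3 29 7b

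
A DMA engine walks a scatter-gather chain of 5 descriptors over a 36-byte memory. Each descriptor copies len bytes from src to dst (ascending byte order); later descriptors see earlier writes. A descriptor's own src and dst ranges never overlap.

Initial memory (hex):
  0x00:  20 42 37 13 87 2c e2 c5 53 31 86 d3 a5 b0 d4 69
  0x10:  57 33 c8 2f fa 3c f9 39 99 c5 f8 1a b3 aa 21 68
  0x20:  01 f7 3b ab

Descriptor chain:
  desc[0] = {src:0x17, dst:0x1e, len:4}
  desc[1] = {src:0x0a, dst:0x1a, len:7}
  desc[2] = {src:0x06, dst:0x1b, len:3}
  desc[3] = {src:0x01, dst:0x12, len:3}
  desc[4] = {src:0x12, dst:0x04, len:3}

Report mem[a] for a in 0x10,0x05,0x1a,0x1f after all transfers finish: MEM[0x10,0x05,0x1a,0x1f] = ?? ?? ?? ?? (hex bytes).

D0: mem[0x1e..0x21] <- [39 99 c5 f8]
D1: mem[0x1a..0x20] <- [86 d3 a5 b0 d4 69 57]
D2: mem[0x1b..0x1d] <- [e2 c5 53]
D3: mem[0x12..0x14] <- [42 37 13]
D4: mem[0x04..0x06] <- [42 37 13]
query mem[0x10]=0x57, mem[0x05]=0x37, mem[0x1a]=0x86, mem[0x1f]=0x69

MEM[0x10,0x05,0x1a,0x1f] = 57 37 86 69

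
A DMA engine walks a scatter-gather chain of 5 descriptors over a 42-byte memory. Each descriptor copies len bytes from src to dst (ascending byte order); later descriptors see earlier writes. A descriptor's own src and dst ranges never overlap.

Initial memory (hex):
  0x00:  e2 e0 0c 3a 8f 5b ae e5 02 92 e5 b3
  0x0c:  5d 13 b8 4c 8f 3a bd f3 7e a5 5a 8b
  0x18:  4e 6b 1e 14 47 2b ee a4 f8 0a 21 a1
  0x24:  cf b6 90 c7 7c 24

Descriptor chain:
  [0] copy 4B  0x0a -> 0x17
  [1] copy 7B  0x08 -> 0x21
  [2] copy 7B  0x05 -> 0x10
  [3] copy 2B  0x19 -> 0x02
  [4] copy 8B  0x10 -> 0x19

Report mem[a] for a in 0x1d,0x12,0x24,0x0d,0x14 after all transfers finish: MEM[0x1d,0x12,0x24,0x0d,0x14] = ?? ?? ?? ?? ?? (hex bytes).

MEM[0x1d,0x12,0x24,0x0d,0x14] = 92 e5 b3 13 92

[0] 0x0a->0x17 len=4 : e5 b3 5d 13
[1] 0x08->0x21 len=7 : 02 92 e5 b3 5d 13 b8
[2] 0x05->0x10 len=7 : 5b ae e5 02 92 e5 b3
[3] 0x19->0x02 len=2 : 5d 13
[4] 0x10->0x19 len=8 : 5b ae e5 02 92 e5 b3 e5
query mem[0x1d]=0x92, mem[0x12]=0xe5, mem[0x24]=0xb3, mem[0x0d]=0x13, mem[0x14]=0x92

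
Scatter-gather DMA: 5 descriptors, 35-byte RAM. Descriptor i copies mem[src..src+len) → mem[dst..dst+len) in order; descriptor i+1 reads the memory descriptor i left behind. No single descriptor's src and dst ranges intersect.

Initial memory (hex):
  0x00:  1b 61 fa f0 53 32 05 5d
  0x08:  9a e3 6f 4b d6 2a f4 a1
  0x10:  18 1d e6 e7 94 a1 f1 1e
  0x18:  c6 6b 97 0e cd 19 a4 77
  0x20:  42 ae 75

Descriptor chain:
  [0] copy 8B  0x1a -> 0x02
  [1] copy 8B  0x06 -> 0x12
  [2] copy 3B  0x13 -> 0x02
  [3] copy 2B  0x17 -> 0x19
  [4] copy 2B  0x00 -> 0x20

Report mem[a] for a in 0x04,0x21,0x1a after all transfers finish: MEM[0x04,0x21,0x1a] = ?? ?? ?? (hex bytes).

#0 dst[0x02+8] := {0x97,0x0e,0xcd,0x19,0xa4,0x77,0x42,0xae}
#1 dst[0x12+8] := {0xa4,0x77,0x42,0xae,0x6f,0x4b,0xd6,0x2a}
#2 dst[0x02+3] := {0x77,0x42,0xae}
#3 dst[0x19+2] := {0x4b,0xd6}
#4 dst[0x20+2] := {0x1b,0x61}
query mem[0x04]=0xae, mem[0x21]=0x61, mem[0x1a]=0xd6

MEM[0x04,0x21,0x1a] = ae 61 d6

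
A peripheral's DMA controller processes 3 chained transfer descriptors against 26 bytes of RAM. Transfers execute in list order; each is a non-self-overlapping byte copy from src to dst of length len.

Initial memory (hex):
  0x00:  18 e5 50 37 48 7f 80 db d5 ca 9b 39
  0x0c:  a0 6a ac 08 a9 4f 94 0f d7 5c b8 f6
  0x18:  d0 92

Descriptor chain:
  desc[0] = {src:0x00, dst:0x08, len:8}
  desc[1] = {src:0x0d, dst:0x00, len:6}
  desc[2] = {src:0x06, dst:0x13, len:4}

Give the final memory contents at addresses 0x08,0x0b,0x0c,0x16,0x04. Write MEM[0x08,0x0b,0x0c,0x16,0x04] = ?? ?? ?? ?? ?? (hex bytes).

MEM[0x08,0x0b,0x0c,0x16,0x04] = 18 37 48 e5 4f

D0: mem[0x08..0x0f] <- [18 e5 50 37 48 7f 80 db]
D1: mem[0x00..0x05] <- [7f 80 db a9 4f 94]
D2: mem[0x13..0x16] <- [80 db 18 e5]
query mem[0x08]=0x18, mem[0x0b]=0x37, mem[0x0c]=0x48, mem[0x16]=0xe5, mem[0x04]=0x4f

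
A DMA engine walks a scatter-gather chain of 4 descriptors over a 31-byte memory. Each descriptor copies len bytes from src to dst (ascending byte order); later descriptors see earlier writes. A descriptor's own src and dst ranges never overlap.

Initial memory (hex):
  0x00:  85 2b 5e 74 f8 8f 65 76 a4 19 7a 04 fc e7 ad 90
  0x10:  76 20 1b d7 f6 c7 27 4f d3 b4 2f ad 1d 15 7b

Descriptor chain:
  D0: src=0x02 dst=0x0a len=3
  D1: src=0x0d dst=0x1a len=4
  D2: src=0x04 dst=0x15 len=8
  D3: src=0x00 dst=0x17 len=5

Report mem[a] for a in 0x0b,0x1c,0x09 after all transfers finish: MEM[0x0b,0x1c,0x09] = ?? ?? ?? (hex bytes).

MEM[0x0b,0x1c,0x09] = 74 74 19

D0: mem[0x0a..0x0c] <- [5e 74 f8]
D1: mem[0x1a..0x1d] <- [e7 ad 90 76]
D2: mem[0x15..0x1c] <- [f8 8f 65 76 a4 19 5e 74]
D3: mem[0x17..0x1b] <- [85 2b 5e 74 f8]
query mem[0x0b]=0x74, mem[0x1c]=0x74, mem[0x09]=0x19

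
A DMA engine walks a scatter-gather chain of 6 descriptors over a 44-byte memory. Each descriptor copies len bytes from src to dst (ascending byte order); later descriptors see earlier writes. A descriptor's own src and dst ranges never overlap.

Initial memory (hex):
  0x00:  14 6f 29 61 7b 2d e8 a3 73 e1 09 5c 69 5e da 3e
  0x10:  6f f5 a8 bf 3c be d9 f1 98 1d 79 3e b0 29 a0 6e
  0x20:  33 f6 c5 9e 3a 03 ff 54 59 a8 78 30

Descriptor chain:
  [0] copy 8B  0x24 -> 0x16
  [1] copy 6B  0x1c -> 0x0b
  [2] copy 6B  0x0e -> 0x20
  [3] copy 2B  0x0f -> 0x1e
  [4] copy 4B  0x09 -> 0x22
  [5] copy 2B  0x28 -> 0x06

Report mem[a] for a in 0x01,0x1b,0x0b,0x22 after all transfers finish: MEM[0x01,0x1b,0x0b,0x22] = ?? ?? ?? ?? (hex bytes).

[0] 0x24->0x16 len=8 : 3a 03 ff 54 59 a8 78 30
[1] 0x1c->0x0b len=6 : 78 30 a0 6e 33 f6
[2] 0x0e->0x20 len=6 : 6e 33 f6 f5 a8 bf
[3] 0x0f->0x1e len=2 : 33 f6
[4] 0x09->0x22 len=4 : e1 09 78 30
[5] 0x28->0x06 len=2 : 59 a8
query mem[0x01]=0x6f, mem[0x1b]=0xa8, mem[0x0b]=0x78, mem[0x22]=0xe1

MEM[0x01,0x1b,0x0b,0x22] = 6f a8 78 e1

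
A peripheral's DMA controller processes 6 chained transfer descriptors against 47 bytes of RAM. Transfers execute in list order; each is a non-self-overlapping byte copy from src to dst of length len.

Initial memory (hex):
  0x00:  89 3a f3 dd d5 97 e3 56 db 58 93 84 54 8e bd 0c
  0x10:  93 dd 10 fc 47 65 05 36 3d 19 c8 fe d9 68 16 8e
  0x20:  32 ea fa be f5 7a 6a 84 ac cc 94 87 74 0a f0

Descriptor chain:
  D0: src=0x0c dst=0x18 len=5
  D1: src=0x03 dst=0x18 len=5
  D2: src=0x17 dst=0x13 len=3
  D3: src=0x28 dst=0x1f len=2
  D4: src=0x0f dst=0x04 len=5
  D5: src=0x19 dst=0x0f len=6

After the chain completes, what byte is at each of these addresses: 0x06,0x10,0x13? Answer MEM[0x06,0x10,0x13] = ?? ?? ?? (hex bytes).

MEM[0x06,0x10,0x13] = dd 97 68

D0: mem[0x18..0x1c] <- [54 8e bd 0c 93]
D1: mem[0x18..0x1c] <- [dd d5 97 e3 56]
D2: mem[0x13..0x15] <- [36 dd d5]
D3: mem[0x1f..0x20] <- [ac cc]
D4: mem[0x04..0x08] <- [0c 93 dd 10 36]
D5: mem[0x0f..0x14] <- [d5 97 e3 56 68 16]
query mem[0x06]=0xdd, mem[0x10]=0x97, mem[0x13]=0x68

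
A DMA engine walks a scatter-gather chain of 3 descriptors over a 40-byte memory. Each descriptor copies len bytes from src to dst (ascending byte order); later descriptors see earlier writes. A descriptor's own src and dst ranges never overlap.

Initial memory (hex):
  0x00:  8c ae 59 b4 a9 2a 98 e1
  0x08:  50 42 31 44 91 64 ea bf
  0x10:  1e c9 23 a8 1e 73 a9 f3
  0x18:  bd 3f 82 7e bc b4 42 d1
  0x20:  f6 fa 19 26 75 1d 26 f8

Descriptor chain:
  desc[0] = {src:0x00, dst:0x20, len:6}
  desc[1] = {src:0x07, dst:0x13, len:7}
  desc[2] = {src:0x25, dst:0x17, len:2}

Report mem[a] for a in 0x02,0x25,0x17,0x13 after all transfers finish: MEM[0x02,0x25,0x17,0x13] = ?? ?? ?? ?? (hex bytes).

MEM[0x02,0x25,0x17,0x13] = 59 2a 2a e1

  after D0: wrote 6B at 0x20 = 8cae59b4a92a
  after D1: wrote 7B at 0x13 = e1504231449164
  after D2: wrote 2B at 0x17 = 2a26
query mem[0x02]=0x59, mem[0x25]=0x2a, mem[0x17]=0x2a, mem[0x13]=0xe1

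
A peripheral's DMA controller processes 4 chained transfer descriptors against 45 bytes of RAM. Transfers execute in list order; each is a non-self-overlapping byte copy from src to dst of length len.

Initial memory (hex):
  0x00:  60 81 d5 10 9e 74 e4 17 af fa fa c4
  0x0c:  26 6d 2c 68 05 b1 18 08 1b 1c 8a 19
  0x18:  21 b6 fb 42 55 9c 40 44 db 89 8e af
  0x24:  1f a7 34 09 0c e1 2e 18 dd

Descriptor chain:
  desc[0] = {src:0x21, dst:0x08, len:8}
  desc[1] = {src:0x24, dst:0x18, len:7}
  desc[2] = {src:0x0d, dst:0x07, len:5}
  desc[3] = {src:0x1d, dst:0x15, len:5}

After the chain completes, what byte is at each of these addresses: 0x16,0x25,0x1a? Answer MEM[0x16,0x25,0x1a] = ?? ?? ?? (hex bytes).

[0] 0x21->0x08 len=8 : 89 8e af 1f a7 34 09 0c
[1] 0x24->0x18 len=7 : 1f a7 34 09 0c e1 2e
[2] 0x0d->0x07 len=5 : 34 09 0c 05 b1
[3] 0x1d->0x15 len=5 : e1 2e 44 db 89
query mem[0x16]=0x2e, mem[0x25]=0xa7, mem[0x1a]=0x34

MEM[0x16,0x25,0x1a] = 2e a7 34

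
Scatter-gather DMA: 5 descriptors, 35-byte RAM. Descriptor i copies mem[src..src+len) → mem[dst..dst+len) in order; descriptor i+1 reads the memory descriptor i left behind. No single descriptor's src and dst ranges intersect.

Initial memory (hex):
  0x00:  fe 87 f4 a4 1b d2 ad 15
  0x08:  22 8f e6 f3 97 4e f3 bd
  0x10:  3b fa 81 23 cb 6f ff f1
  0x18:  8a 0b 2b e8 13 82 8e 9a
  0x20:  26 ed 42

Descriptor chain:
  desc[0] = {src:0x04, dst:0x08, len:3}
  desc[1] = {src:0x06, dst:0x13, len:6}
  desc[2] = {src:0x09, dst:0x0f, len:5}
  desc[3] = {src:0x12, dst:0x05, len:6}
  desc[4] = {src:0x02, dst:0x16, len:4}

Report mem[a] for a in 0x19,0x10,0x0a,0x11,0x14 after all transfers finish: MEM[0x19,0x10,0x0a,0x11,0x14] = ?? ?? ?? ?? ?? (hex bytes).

MEM[0x19,0x10,0x0a,0x11,0x14] = 97 ad ad f3 15

#0 dst[0x08+3] := {0x1b,0xd2,0xad}
#1 dst[0x13+6] := {0xad,0x15,0x1b,0xd2,0xad,0xf3}
#2 dst[0x0f+5] := {0xd2,0xad,0xf3,0x97,0x4e}
#3 dst[0x05+6] := {0x97,0x4e,0x15,0x1b,0xd2,0xad}
#4 dst[0x16+4] := {0xf4,0xa4,0x1b,0x97}
query mem[0x19]=0x97, mem[0x10]=0xad, mem[0x0a]=0xad, mem[0x11]=0xf3, mem[0x14]=0x15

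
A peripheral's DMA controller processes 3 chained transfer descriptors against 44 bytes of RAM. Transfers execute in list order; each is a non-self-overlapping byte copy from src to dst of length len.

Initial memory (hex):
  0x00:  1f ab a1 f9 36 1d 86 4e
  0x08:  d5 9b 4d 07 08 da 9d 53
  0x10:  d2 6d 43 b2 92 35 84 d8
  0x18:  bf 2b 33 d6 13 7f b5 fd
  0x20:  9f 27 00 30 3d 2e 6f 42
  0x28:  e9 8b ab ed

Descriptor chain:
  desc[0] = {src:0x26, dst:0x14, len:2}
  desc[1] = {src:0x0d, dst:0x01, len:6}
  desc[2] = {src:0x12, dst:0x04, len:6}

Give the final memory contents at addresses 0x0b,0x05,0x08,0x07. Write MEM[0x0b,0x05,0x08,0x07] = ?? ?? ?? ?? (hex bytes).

MEM[0x0b,0x05,0x08,0x07] = 07 b2 84 42

#0 dst[0x14+2] := {0x6f,0x42}
#1 dst[0x01+6] := {0xda,0x9d,0x53,0xd2,0x6d,0x43}
#2 dst[0x04+6] := {0x43,0xb2,0x6f,0x42,0x84,0xd8}
query mem[0x0b]=0x07, mem[0x05]=0xb2, mem[0x08]=0x84, mem[0x07]=0x42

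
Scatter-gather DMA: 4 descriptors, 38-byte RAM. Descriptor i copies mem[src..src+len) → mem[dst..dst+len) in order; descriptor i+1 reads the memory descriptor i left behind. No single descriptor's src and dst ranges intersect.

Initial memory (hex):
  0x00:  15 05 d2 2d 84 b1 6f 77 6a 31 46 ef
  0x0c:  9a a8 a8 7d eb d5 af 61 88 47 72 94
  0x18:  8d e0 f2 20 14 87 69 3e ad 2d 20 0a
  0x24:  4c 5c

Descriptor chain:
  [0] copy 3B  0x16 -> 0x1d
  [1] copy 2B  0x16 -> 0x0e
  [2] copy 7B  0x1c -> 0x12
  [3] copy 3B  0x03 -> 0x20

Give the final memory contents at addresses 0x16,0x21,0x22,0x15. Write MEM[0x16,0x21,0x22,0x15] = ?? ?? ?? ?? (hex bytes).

[0] 0x16->0x1d len=3 : 72 94 8d
[1] 0x16->0x0e len=2 : 72 94
[2] 0x1c->0x12 len=7 : 14 72 94 8d ad 2d 20
[3] 0x03->0x20 len=3 : 2d 84 b1
query mem[0x16]=0xad, mem[0x21]=0x84, mem[0x22]=0xb1, mem[0x15]=0x8d

MEM[0x16,0x21,0x22,0x15] = ad 84 b1 8d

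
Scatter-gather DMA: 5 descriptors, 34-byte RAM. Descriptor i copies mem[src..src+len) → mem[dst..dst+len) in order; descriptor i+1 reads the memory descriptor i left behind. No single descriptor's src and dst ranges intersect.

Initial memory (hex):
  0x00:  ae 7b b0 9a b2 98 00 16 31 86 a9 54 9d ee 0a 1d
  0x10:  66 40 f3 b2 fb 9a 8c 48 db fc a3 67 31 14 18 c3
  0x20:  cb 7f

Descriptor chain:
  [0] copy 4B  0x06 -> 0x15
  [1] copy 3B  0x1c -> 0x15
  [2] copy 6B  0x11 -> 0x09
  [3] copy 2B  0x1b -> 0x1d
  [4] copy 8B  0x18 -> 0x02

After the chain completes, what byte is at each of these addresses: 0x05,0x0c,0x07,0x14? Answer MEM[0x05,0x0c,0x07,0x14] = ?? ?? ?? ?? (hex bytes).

MEM[0x05,0x0c,0x07,0x14] = 67 fb 67 fb

#0 dst[0x15+4] := {0x00,0x16,0x31,0x86}
#1 dst[0x15+3] := {0x31,0x14,0x18}
#2 dst[0x09+6] := {0x40,0xf3,0xb2,0xfb,0x31,0x14}
#3 dst[0x1d+2] := {0x67,0x31}
#4 dst[0x02+8] := {0x86,0xfc,0xa3,0x67,0x31,0x67,0x31,0xc3}
query mem[0x05]=0x67, mem[0x0c]=0xfb, mem[0x07]=0x67, mem[0x14]=0xfb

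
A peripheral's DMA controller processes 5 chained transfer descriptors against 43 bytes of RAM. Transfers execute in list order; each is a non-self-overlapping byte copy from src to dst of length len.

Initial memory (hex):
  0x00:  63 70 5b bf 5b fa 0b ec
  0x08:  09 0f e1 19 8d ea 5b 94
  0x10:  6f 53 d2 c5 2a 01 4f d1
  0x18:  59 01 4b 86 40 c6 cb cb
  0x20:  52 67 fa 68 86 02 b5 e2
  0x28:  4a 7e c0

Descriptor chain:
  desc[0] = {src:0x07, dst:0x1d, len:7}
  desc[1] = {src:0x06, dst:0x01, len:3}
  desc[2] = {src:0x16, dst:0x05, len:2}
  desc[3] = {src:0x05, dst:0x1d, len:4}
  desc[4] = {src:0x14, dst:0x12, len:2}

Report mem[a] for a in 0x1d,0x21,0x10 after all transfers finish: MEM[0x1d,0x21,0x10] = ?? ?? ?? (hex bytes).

MEM[0x1d,0x21,0x10] = 4f 19 6f

[0] 0x07->0x1d len=7 : ec 09 0f e1 19 8d ea
[1] 0x06->0x01 len=3 : 0b ec 09
[2] 0x16->0x05 len=2 : 4f d1
[3] 0x05->0x1d len=4 : 4f d1 ec 09
[4] 0x14->0x12 len=2 : 2a 01
query mem[0x1d]=0x4f, mem[0x21]=0x19, mem[0x10]=0x6f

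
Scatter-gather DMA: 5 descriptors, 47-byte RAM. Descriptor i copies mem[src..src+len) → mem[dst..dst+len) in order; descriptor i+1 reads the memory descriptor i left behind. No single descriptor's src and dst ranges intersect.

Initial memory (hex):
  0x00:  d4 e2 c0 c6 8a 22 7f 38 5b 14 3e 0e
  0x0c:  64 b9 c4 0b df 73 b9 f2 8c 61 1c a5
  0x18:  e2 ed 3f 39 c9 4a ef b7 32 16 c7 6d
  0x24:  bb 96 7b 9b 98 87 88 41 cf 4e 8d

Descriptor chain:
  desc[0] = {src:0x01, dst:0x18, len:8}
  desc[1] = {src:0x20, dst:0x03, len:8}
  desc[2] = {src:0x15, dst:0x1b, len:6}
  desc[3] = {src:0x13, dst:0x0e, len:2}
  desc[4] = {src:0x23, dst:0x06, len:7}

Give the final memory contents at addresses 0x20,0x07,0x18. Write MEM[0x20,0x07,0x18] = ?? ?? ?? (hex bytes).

D0: mem[0x18..0x1f] <- [e2 c0 c6 8a 22 7f 38 5b]
D1: mem[0x03..0x0a] <- [32 16 c7 6d bb 96 7b 9b]
D2: mem[0x1b..0x20] <- [61 1c a5 e2 c0 c6]
D3: mem[0x0e..0x0f] <- [f2 8c]
D4: mem[0x06..0x0c] <- [6d bb 96 7b 9b 98 87]
query mem[0x20]=0xc6, mem[0x07]=0xbb, mem[0x18]=0xe2

MEM[0x20,0x07,0x18] = c6 bb e2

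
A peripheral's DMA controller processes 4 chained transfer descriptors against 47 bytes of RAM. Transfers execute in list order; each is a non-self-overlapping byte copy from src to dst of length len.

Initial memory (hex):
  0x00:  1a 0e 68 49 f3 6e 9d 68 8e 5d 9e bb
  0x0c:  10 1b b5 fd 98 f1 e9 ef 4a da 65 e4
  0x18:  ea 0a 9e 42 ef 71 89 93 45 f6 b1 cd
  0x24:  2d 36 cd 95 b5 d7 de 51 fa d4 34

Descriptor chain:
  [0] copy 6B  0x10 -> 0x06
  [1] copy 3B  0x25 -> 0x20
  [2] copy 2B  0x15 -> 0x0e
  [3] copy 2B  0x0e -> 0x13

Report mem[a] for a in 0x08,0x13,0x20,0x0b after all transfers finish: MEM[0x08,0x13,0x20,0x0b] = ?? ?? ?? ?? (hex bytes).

[0] 0x10->0x06 len=6 : 98 f1 e9 ef 4a da
[1] 0x25->0x20 len=3 : 36 cd 95
[2] 0x15->0x0e len=2 : da 65
[3] 0x0e->0x13 len=2 : da 65
query mem[0x08]=0xe9, mem[0x13]=0xda, mem[0x20]=0x36, mem[0x0b]=0xda

MEM[0x08,0x13,0x20,0x0b] = e9 da 36 da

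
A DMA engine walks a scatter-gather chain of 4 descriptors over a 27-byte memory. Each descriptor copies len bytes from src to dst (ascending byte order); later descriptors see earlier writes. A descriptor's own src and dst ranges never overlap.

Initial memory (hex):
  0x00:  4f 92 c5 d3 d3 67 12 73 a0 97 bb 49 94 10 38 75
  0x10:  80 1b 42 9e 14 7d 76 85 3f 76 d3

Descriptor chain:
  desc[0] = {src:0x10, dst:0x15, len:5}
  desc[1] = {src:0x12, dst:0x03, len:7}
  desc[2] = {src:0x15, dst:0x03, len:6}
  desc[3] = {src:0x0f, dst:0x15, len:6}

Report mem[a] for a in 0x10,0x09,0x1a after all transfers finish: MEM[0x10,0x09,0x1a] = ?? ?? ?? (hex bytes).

  after D0: wrote 5B at 0x15 = 801b429e14
  after D1: wrote 7B at 0x03 = 429e14801b429e
  after D2: wrote 6B at 0x03 = 801b429e14d3
  after D3: wrote 6B at 0x15 = 75801b429e14
query mem[0x10]=0x80, mem[0x09]=0x9e, mem[0x1a]=0x14

MEM[0x10,0x09,0x1a] = 80 9e 14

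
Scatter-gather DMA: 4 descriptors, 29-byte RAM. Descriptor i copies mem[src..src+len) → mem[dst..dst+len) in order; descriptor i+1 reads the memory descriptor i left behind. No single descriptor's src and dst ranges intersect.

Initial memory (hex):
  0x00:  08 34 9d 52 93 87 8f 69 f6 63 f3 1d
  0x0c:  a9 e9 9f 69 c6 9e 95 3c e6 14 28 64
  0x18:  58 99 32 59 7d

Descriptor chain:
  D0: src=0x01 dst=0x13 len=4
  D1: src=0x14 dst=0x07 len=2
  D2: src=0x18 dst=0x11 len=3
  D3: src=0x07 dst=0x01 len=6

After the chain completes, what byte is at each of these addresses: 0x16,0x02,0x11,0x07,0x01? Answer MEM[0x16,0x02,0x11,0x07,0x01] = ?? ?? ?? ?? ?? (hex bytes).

#0 dst[0x13+4] := {0x34,0x9d,0x52,0x93}
#1 dst[0x07+2] := {0x9d,0x52}
#2 dst[0x11+3] := {0x58,0x99,0x32}
#3 dst[0x01+6] := {0x9d,0x52,0x63,0xf3,0x1d,0xa9}
query mem[0x16]=0x93, mem[0x02]=0x52, mem[0x11]=0x58, mem[0x07]=0x9d, mem[0x01]=0x9d

MEM[0x16,0x02,0x11,0x07,0x01] = 93 52 58 9d 9d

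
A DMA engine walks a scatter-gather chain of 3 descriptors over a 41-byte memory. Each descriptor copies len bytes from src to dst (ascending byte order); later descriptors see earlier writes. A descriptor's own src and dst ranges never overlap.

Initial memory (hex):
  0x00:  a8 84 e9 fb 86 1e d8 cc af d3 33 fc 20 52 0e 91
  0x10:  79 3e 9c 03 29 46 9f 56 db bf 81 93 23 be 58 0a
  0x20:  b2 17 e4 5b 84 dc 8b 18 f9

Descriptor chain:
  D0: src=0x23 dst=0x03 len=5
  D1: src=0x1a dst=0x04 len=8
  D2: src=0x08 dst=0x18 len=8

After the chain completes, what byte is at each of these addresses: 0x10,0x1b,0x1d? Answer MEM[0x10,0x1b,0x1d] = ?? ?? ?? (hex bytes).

MEM[0x10,0x1b,0x1d] = 79 17 52

#0 dst[0x03+5] := {0x5b,0x84,0xdc,0x8b,0x18}
#1 dst[0x04+8] := {0x81,0x93,0x23,0xbe,0x58,0x0a,0xb2,0x17}
#2 dst[0x18+8] := {0x58,0x0a,0xb2,0x17,0x20,0x52,0x0e,0x91}
query mem[0x10]=0x79, mem[0x1b]=0x17, mem[0x1d]=0x52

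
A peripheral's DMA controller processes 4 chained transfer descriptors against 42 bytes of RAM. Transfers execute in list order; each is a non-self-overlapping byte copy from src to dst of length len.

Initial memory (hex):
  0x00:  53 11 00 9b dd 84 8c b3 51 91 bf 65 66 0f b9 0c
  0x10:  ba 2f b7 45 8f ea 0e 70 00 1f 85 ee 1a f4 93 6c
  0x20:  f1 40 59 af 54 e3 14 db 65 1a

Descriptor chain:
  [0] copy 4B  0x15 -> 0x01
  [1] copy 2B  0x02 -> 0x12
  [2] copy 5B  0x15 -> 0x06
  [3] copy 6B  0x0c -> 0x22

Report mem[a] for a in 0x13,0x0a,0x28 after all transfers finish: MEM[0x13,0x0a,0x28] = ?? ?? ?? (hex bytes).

[0] 0x15->0x01 len=4 : ea 0e 70 00
[1] 0x02->0x12 len=2 : 0e 70
[2] 0x15->0x06 len=5 : ea 0e 70 00 1f
[3] 0x0c->0x22 len=6 : 66 0f b9 0c ba 2f
query mem[0x13]=0x70, mem[0x0a]=0x1f, mem[0x28]=0x65

MEM[0x13,0x0a,0x28] = 70 1f 65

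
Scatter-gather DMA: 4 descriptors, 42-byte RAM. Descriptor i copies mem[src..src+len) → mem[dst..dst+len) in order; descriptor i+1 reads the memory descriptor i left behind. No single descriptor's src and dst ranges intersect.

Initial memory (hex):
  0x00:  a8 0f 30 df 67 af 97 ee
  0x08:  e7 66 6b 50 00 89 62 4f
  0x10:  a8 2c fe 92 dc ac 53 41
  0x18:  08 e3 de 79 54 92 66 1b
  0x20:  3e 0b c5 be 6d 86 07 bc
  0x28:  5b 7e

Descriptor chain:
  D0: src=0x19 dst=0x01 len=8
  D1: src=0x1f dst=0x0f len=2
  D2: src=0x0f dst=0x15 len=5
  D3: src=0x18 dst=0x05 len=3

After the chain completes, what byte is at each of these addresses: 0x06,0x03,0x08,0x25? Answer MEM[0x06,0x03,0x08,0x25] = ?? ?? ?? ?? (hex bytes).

MEM[0x06,0x03,0x08,0x25] = 92 79 3e 86

[0] 0x19->0x01 len=8 : e3 de 79 54 92 66 1b 3e
[1] 0x1f->0x0f len=2 : 1b 3e
[2] 0x0f->0x15 len=5 : 1b 3e 2c fe 92
[3] 0x18->0x05 len=3 : fe 92 de
query mem[0x06]=0x92, mem[0x03]=0x79, mem[0x08]=0x3e, mem[0x25]=0x86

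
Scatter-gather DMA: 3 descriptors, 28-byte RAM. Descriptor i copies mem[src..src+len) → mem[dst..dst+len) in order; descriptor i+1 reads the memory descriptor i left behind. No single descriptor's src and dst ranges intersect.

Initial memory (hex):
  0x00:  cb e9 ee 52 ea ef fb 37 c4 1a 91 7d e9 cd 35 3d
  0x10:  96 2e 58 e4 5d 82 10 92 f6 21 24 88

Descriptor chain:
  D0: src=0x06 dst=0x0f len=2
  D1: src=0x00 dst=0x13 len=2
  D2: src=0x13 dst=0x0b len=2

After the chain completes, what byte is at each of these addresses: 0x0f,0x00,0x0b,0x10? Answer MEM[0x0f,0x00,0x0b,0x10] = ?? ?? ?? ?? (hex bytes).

MEM[0x0f,0x00,0x0b,0x10] = fb cb cb 37

D0: mem[0x0f..0x10] <- [fb 37]
D1: mem[0x13..0x14] <- [cb e9]
D2: mem[0x0b..0x0c] <- [cb e9]
query mem[0x0f]=0xfb, mem[0x00]=0xcb, mem[0x0b]=0xcb, mem[0x10]=0x37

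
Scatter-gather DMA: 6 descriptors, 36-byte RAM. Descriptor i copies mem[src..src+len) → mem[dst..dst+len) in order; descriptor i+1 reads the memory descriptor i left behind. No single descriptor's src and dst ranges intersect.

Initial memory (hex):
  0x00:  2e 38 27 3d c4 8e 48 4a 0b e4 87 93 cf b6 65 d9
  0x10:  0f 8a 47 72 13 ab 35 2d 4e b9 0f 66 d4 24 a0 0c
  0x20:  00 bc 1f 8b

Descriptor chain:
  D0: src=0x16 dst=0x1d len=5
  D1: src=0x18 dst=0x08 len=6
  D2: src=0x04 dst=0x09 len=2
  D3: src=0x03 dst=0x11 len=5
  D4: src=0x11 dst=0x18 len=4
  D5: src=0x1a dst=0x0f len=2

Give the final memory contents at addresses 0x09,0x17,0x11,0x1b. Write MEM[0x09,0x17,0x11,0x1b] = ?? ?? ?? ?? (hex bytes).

MEM[0x09,0x17,0x11,0x1b] = c4 2d 3d 48

[0] 0x16->0x1d len=5 : 35 2d 4e b9 0f
[1] 0x18->0x08 len=6 : 4e b9 0f 66 d4 35
[2] 0x04->0x09 len=2 : c4 8e
[3] 0x03->0x11 len=5 : 3d c4 8e 48 4a
[4] 0x11->0x18 len=4 : 3d c4 8e 48
[5] 0x1a->0x0f len=2 : 8e 48
query mem[0x09]=0xc4, mem[0x17]=0x2d, mem[0x11]=0x3d, mem[0x1b]=0x48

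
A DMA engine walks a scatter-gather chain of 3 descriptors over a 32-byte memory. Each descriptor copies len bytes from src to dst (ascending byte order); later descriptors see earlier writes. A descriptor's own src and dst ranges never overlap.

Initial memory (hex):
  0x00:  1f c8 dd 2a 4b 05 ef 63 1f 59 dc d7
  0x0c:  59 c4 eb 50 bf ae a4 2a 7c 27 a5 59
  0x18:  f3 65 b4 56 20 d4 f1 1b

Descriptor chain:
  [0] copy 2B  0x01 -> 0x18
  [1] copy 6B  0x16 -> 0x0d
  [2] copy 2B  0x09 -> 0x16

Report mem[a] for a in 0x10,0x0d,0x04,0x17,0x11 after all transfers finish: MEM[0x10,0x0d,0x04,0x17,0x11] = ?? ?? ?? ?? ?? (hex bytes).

[0] 0x01->0x18 len=2 : c8 dd
[1] 0x16->0x0d len=6 : a5 59 c8 dd b4 56
[2] 0x09->0x16 len=2 : 59 dc
query mem[0x10]=0xdd, mem[0x0d]=0xa5, mem[0x04]=0x4b, mem[0x17]=0xdc, mem[0x11]=0xb4

MEM[0x10,0x0d,0x04,0x17,0x11] = dd a5 4b dc b4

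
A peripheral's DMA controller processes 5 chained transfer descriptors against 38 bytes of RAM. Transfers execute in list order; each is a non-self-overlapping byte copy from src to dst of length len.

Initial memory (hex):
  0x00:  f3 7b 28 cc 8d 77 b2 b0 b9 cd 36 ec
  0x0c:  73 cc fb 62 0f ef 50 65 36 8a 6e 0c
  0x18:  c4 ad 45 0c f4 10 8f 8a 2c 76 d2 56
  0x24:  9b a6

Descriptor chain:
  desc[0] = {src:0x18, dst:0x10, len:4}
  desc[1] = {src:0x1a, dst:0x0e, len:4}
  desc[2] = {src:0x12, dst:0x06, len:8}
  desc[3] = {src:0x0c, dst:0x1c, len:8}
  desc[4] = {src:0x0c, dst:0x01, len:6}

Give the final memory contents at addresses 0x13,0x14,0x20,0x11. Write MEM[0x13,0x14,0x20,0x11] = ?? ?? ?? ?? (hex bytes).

  after D0: wrote 4B at 0x10 = c4ad450c
  after D1: wrote 4B at 0x0e = 450cf410
  after D2: wrote 8B at 0x06 = 450c368a6e0cc4ad
  after D3: wrote 8B at 0x1c = c4ad450cf410450c
  after D4: wrote 6B at 0x01 = c4ad450cf410
query mem[0x13]=0x0c, mem[0x14]=0x36, mem[0x20]=0xf4, mem[0x11]=0x10

MEM[0x13,0x14,0x20,0x11] = 0c 36 f4 10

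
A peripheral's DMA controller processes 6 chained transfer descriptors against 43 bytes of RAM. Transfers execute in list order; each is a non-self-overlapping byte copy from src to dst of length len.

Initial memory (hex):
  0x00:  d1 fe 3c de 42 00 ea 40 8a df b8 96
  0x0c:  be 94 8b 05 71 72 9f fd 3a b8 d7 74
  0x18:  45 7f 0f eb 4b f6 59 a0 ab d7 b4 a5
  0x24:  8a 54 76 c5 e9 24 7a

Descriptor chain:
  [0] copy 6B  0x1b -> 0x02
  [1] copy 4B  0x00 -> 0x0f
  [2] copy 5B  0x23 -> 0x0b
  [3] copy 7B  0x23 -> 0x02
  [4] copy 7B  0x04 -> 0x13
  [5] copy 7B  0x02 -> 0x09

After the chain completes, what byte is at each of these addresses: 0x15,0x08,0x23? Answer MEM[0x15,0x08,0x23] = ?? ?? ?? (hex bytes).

MEM[0x15,0x08,0x23] = c5 24 a5

[0] 0x1b->0x02 len=6 : eb 4b f6 59 a0 ab
[1] 0x00->0x0f len=4 : d1 fe eb 4b
[2] 0x23->0x0b len=5 : a5 8a 54 76 c5
[3] 0x23->0x02 len=7 : a5 8a 54 76 c5 e9 24
[4] 0x04->0x13 len=7 : 54 76 c5 e9 24 df b8
[5] 0x02->0x09 len=7 : a5 8a 54 76 c5 e9 24
query mem[0x15]=0xc5, mem[0x08]=0x24, mem[0x23]=0xa5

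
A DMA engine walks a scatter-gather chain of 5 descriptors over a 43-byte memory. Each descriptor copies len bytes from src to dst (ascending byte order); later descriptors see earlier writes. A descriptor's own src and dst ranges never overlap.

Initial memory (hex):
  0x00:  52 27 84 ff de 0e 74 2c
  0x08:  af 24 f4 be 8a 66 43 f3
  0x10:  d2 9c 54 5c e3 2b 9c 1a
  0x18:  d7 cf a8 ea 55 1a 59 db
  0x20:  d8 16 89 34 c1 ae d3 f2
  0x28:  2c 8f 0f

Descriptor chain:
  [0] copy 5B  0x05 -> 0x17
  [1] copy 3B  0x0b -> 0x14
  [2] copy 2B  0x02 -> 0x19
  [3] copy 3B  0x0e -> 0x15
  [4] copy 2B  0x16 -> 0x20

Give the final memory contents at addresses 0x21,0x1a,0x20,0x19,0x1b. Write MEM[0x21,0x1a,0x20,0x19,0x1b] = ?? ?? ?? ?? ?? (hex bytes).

MEM[0x21,0x1a,0x20,0x19,0x1b] = d2 ff f3 84 24

#0 dst[0x17+5] := {0x0e,0x74,0x2c,0xaf,0x24}
#1 dst[0x14+3] := {0xbe,0x8a,0x66}
#2 dst[0x19+2] := {0x84,0xff}
#3 dst[0x15+3] := {0x43,0xf3,0xd2}
#4 dst[0x20+2] := {0xf3,0xd2}
query mem[0x21]=0xd2, mem[0x1a]=0xff, mem[0x20]=0xf3, mem[0x19]=0x84, mem[0x1b]=0x24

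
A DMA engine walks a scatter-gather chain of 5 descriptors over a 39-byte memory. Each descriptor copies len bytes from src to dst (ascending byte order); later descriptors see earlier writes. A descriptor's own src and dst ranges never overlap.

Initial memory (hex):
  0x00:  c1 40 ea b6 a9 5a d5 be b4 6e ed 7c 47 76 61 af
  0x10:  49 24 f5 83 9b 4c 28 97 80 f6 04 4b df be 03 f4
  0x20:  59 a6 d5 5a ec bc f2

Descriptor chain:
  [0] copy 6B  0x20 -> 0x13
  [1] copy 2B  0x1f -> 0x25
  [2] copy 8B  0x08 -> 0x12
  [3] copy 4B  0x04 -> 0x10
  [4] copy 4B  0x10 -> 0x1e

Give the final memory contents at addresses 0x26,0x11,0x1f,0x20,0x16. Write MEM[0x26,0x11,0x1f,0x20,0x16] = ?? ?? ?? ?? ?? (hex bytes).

  after D0: wrote 6B at 0x13 = 59a6d55aecbc
  after D1: wrote 2B at 0x25 = f459
  after D2: wrote 8B at 0x12 = b46eed7c477661af
  after D3: wrote 4B at 0x10 = a95ad5be
  after D4: wrote 4B at 0x1e = a95ad5be
query mem[0x26]=0x59, mem[0x11]=0x5a, mem[0x1f]=0x5a, mem[0x20]=0xd5, mem[0x16]=0x47

MEM[0x26,0x11,0x1f,0x20,0x16] = 59 5a 5a d5 47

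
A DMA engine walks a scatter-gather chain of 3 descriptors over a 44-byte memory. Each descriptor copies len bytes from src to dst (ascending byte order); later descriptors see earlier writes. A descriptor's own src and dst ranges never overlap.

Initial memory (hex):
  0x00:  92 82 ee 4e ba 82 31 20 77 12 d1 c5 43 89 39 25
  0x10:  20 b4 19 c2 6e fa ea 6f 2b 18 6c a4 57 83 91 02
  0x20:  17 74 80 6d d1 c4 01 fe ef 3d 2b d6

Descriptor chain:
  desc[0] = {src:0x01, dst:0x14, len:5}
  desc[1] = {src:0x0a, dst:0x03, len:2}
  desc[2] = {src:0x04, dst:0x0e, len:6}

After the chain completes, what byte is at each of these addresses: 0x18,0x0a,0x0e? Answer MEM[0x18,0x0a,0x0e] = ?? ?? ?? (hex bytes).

  after D0: wrote 5B at 0x14 = 82ee4eba82
  after D1: wrote 2B at 0x03 = d1c5
  after D2: wrote 6B at 0x0e = c58231207712
query mem[0x18]=0x82, mem[0x0a]=0xd1, mem[0x0e]=0xc5

MEM[0x18,0x0a,0x0e] = 82 d1 c5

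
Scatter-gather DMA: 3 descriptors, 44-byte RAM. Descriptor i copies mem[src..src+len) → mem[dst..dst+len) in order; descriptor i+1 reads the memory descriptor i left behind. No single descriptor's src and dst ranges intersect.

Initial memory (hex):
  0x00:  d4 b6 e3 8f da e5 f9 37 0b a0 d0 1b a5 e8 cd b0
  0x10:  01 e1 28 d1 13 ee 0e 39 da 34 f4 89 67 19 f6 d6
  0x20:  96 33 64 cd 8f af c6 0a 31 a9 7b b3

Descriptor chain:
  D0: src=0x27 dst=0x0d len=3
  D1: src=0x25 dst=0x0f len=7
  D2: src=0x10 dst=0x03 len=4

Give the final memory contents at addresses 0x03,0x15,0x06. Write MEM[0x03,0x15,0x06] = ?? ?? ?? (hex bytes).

MEM[0x03,0x15,0x06] = c6 b3 a9

[0] 0x27->0x0d len=3 : 0a 31 a9
[1] 0x25->0x0f len=7 : af c6 0a 31 a9 7b b3
[2] 0x10->0x03 len=4 : c6 0a 31 a9
query mem[0x03]=0xc6, mem[0x15]=0xb3, mem[0x06]=0xa9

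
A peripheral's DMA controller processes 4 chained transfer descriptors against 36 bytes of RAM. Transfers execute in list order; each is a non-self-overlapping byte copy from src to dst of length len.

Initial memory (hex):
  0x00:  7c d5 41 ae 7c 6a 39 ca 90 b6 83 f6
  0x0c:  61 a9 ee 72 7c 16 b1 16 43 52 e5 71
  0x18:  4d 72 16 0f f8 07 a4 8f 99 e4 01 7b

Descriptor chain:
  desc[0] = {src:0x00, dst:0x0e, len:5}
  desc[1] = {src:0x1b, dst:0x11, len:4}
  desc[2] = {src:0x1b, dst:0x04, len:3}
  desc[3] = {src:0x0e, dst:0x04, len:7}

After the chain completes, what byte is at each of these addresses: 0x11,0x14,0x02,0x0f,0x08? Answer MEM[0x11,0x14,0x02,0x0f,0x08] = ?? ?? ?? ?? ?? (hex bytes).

MEM[0x11,0x14,0x02,0x0f,0x08] = 0f a4 41 d5 f8

D0: mem[0x0e..0x12] <- [7c d5 41 ae 7c]
D1: mem[0x11..0x14] <- [0f f8 07 a4]
D2: mem[0x04..0x06] <- [0f f8 07]
D3: mem[0x04..0x0a] <- [7c d5 41 0f f8 07 a4]
query mem[0x11]=0x0f, mem[0x14]=0xa4, mem[0x02]=0x41, mem[0x0f]=0xd5, mem[0x08]=0xf8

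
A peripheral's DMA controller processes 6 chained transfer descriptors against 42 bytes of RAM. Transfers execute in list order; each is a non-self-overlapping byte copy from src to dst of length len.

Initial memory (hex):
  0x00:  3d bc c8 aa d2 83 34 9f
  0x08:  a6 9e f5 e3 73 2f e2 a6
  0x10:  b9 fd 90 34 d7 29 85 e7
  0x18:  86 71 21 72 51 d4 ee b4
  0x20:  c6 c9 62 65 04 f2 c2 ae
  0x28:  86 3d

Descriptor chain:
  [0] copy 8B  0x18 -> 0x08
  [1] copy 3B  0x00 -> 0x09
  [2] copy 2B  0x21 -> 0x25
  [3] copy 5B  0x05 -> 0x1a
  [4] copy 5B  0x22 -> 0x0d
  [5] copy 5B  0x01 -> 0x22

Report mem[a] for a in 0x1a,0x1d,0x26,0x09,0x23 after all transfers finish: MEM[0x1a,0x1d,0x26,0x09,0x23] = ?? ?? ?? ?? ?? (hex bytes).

[0] 0x18->0x08 len=8 : 86 71 21 72 51 d4 ee b4
[1] 0x00->0x09 len=3 : 3d bc c8
[2] 0x21->0x25 len=2 : c9 62
[3] 0x05->0x1a len=5 : 83 34 9f 86 3d
[4] 0x22->0x0d len=5 : 62 65 04 c9 62
[5] 0x01->0x22 len=5 : bc c8 aa d2 83
query mem[0x1a]=0x83, mem[0x1d]=0x86, mem[0x26]=0x83, mem[0x09]=0x3d, mem[0x23]=0xc8

MEM[0x1a,0x1d,0x26,0x09,0x23] = 83 86 83 3d c8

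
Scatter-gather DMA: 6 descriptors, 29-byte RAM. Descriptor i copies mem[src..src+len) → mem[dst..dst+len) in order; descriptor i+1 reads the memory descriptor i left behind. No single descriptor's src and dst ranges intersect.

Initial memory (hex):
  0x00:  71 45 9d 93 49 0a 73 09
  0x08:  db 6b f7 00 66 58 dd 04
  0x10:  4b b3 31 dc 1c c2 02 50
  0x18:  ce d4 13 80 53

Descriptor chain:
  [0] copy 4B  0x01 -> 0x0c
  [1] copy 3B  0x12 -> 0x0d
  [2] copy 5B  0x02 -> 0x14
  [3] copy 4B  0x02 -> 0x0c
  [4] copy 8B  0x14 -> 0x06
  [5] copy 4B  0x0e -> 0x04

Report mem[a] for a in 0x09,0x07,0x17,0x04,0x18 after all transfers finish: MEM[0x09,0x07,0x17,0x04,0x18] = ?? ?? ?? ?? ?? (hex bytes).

MEM[0x09,0x07,0x17,0x04,0x18] = 0a b3 0a 49 73

#0 dst[0x0c+4] := {0x45,0x9d,0x93,0x49}
#1 dst[0x0d+3] := {0x31,0xdc,0x1c}
#2 dst[0x14+5] := {0x9d,0x93,0x49,0x0a,0x73}
#3 dst[0x0c+4] := {0x9d,0x93,0x49,0x0a}
#4 dst[0x06+8] := {0x9d,0x93,0x49,0x0a,0x73,0xd4,0x13,0x80}
#5 dst[0x04+4] := {0x49,0x0a,0x4b,0xb3}
query mem[0x09]=0x0a, mem[0x07]=0xb3, mem[0x17]=0x0a, mem[0x04]=0x49, mem[0x18]=0x73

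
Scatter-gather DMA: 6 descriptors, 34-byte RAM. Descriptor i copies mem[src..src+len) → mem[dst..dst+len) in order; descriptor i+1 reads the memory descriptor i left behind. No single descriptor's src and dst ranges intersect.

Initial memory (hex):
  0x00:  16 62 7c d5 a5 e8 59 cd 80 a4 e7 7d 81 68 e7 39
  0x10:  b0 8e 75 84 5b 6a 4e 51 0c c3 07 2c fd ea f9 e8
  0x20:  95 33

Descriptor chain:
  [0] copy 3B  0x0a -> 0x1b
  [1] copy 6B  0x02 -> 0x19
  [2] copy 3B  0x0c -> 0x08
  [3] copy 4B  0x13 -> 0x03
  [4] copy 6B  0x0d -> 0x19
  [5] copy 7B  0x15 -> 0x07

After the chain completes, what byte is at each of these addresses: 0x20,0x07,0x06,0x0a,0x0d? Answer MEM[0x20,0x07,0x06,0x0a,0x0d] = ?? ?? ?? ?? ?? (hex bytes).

MEM[0x20,0x07,0x06,0x0a,0x0d] = 95 6a 4e 0c 39

  after D0: wrote 3B at 0x1b = e77d81
  after D1: wrote 6B at 0x19 = 7cd5a5e859cd
  after D2: wrote 3B at 0x08 = 8168e7
  after D3: wrote 4B at 0x03 = 845b6a4e
  after D4: wrote 6B at 0x19 = 68e739b08e75
  after D5: wrote 7B at 0x07 = 6a4e510c68e739
query mem[0x20]=0x95, mem[0x07]=0x6a, mem[0x06]=0x4e, mem[0x0a]=0x0c, mem[0x0d]=0x39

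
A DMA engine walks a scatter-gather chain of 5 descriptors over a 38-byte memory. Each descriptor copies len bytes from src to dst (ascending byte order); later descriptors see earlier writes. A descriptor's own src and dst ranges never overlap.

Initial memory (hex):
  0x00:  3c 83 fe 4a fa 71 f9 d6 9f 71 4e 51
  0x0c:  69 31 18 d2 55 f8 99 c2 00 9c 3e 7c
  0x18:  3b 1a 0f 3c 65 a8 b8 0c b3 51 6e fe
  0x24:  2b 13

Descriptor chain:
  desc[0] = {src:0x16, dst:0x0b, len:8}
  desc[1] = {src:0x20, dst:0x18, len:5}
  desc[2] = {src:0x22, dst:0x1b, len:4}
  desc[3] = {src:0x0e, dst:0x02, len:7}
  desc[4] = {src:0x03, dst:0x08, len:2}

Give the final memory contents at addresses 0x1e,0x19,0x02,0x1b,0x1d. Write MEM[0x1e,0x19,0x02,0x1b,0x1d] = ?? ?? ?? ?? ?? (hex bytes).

MEM[0x1e,0x19,0x02,0x1b,0x1d] = 13 51 1a 6e 2b

  after D0: wrote 8B at 0x0b = 3e7c3b1a0f3c65a8
  after D1: wrote 5B at 0x18 = b3516efe2b
  after D2: wrote 4B at 0x1b = 6efe2b13
  after D3: wrote 7B at 0x02 = 1a0f3c65a8c200
  after D4: wrote 2B at 0x08 = 0f3c
query mem[0x1e]=0x13, mem[0x19]=0x51, mem[0x02]=0x1a, mem[0x1b]=0x6e, mem[0x1d]=0x2b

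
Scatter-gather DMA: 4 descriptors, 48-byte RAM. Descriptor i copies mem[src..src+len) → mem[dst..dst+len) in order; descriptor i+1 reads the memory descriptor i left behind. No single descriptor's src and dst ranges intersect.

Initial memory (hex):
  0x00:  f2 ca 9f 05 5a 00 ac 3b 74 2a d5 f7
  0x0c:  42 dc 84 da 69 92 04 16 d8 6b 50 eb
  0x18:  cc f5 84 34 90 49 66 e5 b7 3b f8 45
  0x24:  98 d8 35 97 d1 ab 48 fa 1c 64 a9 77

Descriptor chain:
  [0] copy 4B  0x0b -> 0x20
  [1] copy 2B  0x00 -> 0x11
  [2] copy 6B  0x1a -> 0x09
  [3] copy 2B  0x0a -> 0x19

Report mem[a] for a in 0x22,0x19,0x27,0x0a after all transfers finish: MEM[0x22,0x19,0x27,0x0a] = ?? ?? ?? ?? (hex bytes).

MEM[0x22,0x19,0x27,0x0a] = dc 34 97 34

[0] 0x0b->0x20 len=4 : f7 42 dc 84
[1] 0x00->0x11 len=2 : f2 ca
[2] 0x1a->0x09 len=6 : 84 34 90 49 66 e5
[3] 0x0a->0x19 len=2 : 34 90
query mem[0x22]=0xdc, mem[0x19]=0x34, mem[0x27]=0x97, mem[0x0a]=0x34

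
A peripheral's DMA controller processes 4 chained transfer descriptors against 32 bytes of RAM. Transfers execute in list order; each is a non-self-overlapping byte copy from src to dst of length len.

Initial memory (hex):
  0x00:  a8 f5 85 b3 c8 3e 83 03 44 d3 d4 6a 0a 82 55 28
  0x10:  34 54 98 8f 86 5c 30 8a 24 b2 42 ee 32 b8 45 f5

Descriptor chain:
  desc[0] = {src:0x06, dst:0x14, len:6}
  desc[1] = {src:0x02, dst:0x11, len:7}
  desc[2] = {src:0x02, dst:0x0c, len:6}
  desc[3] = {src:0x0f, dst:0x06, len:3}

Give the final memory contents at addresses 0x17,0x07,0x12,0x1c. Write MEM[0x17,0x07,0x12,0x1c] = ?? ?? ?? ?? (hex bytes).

[0] 0x06->0x14 len=6 : 83 03 44 d3 d4 6a
[1] 0x02->0x11 len=7 : 85 b3 c8 3e 83 03 44
[2] 0x02->0x0c len=6 : 85 b3 c8 3e 83 03
[3] 0x0f->0x06 len=3 : 3e 83 03
query mem[0x17]=0x44, mem[0x07]=0x83, mem[0x12]=0xb3, mem[0x1c]=0x32

MEM[0x17,0x07,0x12,0x1c] = 44 83 b3 32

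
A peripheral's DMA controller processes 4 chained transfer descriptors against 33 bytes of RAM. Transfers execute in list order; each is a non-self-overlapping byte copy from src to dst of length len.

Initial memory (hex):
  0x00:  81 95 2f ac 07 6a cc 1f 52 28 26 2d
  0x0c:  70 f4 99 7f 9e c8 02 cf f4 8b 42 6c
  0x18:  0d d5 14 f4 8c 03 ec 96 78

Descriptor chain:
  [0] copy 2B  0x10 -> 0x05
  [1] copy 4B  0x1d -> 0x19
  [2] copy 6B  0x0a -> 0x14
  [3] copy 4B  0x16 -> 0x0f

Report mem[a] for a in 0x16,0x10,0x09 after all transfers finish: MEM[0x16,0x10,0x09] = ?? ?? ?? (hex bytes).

MEM[0x16,0x10,0x09] = 70 f4 28

D0: mem[0x05..0x06] <- [9e c8]
D1: mem[0x19..0x1c] <- [03 ec 96 78]
D2: mem[0x14..0x19] <- [26 2d 70 f4 99 7f]
D3: mem[0x0f..0x12] <- [70 f4 99 7f]
query mem[0x16]=0x70, mem[0x10]=0xf4, mem[0x09]=0x28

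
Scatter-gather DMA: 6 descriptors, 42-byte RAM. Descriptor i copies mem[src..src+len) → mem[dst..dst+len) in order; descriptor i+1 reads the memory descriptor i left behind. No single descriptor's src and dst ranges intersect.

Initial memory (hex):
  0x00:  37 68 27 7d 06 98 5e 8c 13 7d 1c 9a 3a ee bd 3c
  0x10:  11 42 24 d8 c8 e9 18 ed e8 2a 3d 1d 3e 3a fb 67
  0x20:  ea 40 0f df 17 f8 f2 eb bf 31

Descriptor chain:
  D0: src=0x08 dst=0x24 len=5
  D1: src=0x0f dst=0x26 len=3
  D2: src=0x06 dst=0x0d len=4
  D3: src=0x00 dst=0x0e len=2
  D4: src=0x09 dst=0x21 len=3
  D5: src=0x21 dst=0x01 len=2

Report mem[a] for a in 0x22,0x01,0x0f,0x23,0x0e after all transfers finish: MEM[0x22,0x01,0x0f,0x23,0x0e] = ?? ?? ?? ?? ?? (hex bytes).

MEM[0x22,0x01,0x0f,0x23,0x0e] = 1c 7d 68 9a 37

#0 dst[0x24+5] := {0x13,0x7d,0x1c,0x9a,0x3a}
#1 dst[0x26+3] := {0x3c,0x11,0x42}
#2 dst[0x0d+4] := {0x5e,0x8c,0x13,0x7d}
#3 dst[0x0e+2] := {0x37,0x68}
#4 dst[0x21+3] := {0x7d,0x1c,0x9a}
#5 dst[0x01+2] := {0x7d,0x1c}
query mem[0x22]=0x1c, mem[0x01]=0x7d, mem[0x0f]=0x68, mem[0x23]=0x9a, mem[0x0e]=0x37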